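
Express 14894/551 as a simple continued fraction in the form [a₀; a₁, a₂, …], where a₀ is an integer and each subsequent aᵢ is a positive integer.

Run the Euclidean algorithm, recording each quotient:
⌊14894/551⌋ = 27, remainder 17
⌊551/17⌋ = 32, remainder 7
⌊17/7⌋ = 2, remainder 3
⌊7/3⌋ = 2, remainder 1
⌊3/1⌋ = 3, remainder 0

[27; 32, 2, 2, 3]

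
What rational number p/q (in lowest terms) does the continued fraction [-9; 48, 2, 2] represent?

-2173/242

Use the convergent recurrence hₖ = aₖ·hₖ₋₁ + hₖ₋₂ (and likewise for the denominators kₖ):
a_0 = -9: -9/1
a_1 = 48: -431/48
a_2 = 2: -871/97
a_3 = 2: -2173/242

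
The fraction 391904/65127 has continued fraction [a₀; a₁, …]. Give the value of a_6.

391904 ÷ 65127 → quotient 6, remainder 1142
65127 ÷ 1142 → quotient 57, remainder 33
1142 ÷ 33 → quotient 34, remainder 20
33 ÷ 20 → quotient 1, remainder 13
20 ÷ 13 → quotient 1, remainder 7
13 ÷ 7 → quotient 1, remainder 6
7 ÷ 6 → quotient 1, remainder 1

1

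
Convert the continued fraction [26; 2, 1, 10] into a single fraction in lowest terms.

843/32

Start with 10.
1 + 1/(10/1) = 1 + 1/10 = 11/10
2 + 1/(11/10) = 2 + 10/11 = 32/11
26 + 1/(32/11) = 26 + 11/32 = 843/32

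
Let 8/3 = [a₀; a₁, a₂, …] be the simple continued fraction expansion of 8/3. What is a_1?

8 ÷ 3 → quotient 2, remainder 2
3 ÷ 2 → quotient 1, remainder 1

1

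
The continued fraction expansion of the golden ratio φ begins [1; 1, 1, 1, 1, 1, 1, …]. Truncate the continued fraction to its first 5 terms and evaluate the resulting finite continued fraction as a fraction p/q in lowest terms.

8/5

Use the convergent recurrence hₖ = aₖ·hₖ₋₁ + hₖ₋₂ (and likewise for the denominators kₖ):
a_0 = 1: 1/1
a_1 = 1: 2/1
a_2 = 1: 3/2
a_3 = 1: 5/3
a_4 = 1: 8/5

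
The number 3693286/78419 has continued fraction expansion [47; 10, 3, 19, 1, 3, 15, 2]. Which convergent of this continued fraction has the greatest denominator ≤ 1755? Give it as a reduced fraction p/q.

29671/630

a_0 = 47: 47/1  (≤ bound)
a_1 = 10: 471/10  (≤ bound)
a_2 = 3: 1460/31  (≤ bound)
a_3 = 19: 28211/599  (≤ bound)
a_4 = 1: 29671/630  (≤ bound)
a_5 = 3: 117224/2489  (> 1755, stop)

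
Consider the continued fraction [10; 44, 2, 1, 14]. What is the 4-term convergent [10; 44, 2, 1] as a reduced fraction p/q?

1333/133

Start with 1.
2 + 1/(1/1) = 2 + 1/1 = 3/1
44 + 1/(3/1) = 44 + 1/3 = 133/3
10 + 1/(133/3) = 10 + 3/133 = 1333/133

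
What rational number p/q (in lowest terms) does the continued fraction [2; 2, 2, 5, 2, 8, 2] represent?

Compute successive convergents:
a_0 = 2: 2/1
a_1 = 2: 5/2
a_2 = 2: 12/5
a_3 = 5: 65/27
a_4 = 2: 142/59
a_5 = 8: 1201/499
a_6 = 2: 2544/1057

2544/1057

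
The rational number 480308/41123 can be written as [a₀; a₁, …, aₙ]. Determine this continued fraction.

[11; 1, 2, 8, 7, 2, 53, 2]

⌊480308/41123⌋ = 11, remainder 27955
⌊41123/27955⌋ = 1, remainder 13168
⌊27955/13168⌋ = 2, remainder 1619
⌊13168/1619⌋ = 8, remainder 216
⌊1619/216⌋ = 7, remainder 107
⌊216/107⌋ = 2, remainder 2
⌊107/2⌋ = 53, remainder 1
⌊2/1⌋ = 2, remainder 0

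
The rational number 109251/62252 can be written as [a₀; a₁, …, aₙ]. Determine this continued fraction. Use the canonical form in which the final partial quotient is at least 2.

[1; 1, 3, 12, 3, 3, 12, 10]

⌊109251/62252⌋ = 1, remainder 46999
⌊62252/46999⌋ = 1, remainder 15253
⌊46999/15253⌋ = 3, remainder 1240
⌊15253/1240⌋ = 12, remainder 373
⌊1240/373⌋ = 3, remainder 121
⌊373/121⌋ = 3, remainder 10
⌊121/10⌋ = 12, remainder 1
⌊10/1⌋ = 10, remainder 0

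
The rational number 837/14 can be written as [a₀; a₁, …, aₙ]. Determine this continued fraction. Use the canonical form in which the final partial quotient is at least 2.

[59; 1, 3, 1, 2]

Run the Euclidean algorithm, recording each quotient:
837 ÷ 14 → quotient 59, remainder 11
14 ÷ 11 → quotient 1, remainder 3
11 ÷ 3 → quotient 3, remainder 2
3 ÷ 2 → quotient 1, remainder 1
2 ÷ 1 → quotient 2, remainder 0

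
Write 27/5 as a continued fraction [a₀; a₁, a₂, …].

[5; 2, 2]

27 = 5·5 + 2, so a_0 = 5
5 = 2·2 + 1, so a_1 = 2
2 = 2·1 + 0, so a_2 = 2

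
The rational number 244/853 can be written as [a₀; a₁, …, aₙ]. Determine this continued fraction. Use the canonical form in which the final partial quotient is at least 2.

Apply division with remainder until the remainder is 0:
244 = 0·853 + 244, so a_0 = 0
853 = 3·244 + 121, so a_1 = 3
244 = 2·121 + 2, so a_2 = 2
121 = 60·2 + 1, so a_3 = 60
2 = 2·1 + 0, so a_4 = 2

[0; 3, 2, 60, 2]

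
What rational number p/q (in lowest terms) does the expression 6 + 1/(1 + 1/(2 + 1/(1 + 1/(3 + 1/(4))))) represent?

431/64

a_0 = 6: 6/1
a_1 = 1: 7/1
a_2 = 2: 20/3
a_3 = 1: 27/4
a_4 = 3: 101/15
a_5 = 4: 431/64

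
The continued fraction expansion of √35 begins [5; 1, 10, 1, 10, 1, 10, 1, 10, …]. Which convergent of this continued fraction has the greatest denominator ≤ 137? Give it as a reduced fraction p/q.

775/131

a_0 = 5: 5/1  (≤ bound)
a_1 = 1: 6/1  (≤ bound)
a_2 = 10: 65/11  (≤ bound)
a_3 = 1: 71/12  (≤ bound)
a_4 = 10: 775/131  (≤ bound)
a_5 = 1: 846/143  (> 137, stop)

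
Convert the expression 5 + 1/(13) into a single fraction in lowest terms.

Compute successive convergents:
a_0 = 5: 5/1
a_1 = 13: 66/13

66/13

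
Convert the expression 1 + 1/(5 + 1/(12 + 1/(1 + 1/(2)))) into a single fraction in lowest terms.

Start with 2.
1 + 1/(2/1) = 1 + 1/2 = 3/2
12 + 1/(3/2) = 12 + 2/3 = 38/3
5 + 1/(38/3) = 5 + 3/38 = 193/38
1 + 1/(193/38) = 1 + 38/193 = 231/193

231/193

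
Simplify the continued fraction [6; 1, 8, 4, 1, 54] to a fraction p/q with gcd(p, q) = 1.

17373/2521

Build up convergents one term at a time:
a_0 = 6: 6/1
a_1 = 1: 7/1
a_2 = 8: 62/9
a_3 = 4: 255/37
a_4 = 1: 317/46
a_5 = 54: 17373/2521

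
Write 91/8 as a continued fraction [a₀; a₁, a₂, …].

91 ÷ 8 → quotient 11, remainder 3
8 ÷ 3 → quotient 2, remainder 2
3 ÷ 2 → quotient 1, remainder 1
2 ÷ 1 → quotient 2, remainder 0

[11; 2, 1, 2]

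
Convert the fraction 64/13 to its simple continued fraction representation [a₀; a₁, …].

64 ÷ 13 → quotient 4, remainder 12
13 ÷ 12 → quotient 1, remainder 1
12 ÷ 1 → quotient 12, remainder 0

[4; 1, 12]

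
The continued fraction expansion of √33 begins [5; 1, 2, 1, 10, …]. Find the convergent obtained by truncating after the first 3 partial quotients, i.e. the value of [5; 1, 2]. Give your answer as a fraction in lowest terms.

a_0 = 5: 5/1
a_1 = 1: 6/1
a_2 = 2: 17/3

17/3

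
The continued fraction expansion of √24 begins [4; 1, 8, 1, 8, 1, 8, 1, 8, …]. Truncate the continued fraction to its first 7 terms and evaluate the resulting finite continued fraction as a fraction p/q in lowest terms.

Start with 8.
1 + 1/(8/1) = 1 + 1/8 = 9/8
8 + 1/(9/8) = 8 + 8/9 = 80/9
1 + 1/(80/9) = 1 + 9/80 = 89/80
8 + 1/(89/80) = 8 + 80/89 = 792/89
1 + 1/(792/89) = 1 + 89/792 = 881/792
4 + 1/(881/792) = 4 + 792/881 = 4316/881

4316/881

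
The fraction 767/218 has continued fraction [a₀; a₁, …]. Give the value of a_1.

767 ÷ 218 → quotient 3, remainder 113
218 ÷ 113 → quotient 1, remainder 105

1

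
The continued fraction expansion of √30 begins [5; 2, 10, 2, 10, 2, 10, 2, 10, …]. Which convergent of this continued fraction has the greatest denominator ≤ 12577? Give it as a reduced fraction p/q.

55435/10121

List convergents until the denominator exceeds the bound:
a_0 = 5: 5/1  (≤ bound)
a_1 = 2: 11/2  (≤ bound)
a_2 = 10: 115/21  (≤ bound)
a_3 = 2: 241/44  (≤ bound)
a_4 = 10: 2525/461  (≤ bound)
a_5 = 2: 5291/966  (≤ bound)
a_6 = 10: 55435/10121  (≤ bound)
a_7 = 2: 116161/21208  (> 12577, stop)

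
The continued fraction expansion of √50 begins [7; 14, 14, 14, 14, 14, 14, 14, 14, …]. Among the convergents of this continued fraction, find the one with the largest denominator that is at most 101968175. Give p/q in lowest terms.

54608393/7722793

a_0 = 7: 7/1  (≤ bound)
a_1 = 14: 99/14  (≤ bound)
a_2 = 14: 1393/197  (≤ bound)
a_3 = 14: 19601/2772  (≤ bound)
a_4 = 14: 275807/39005  (≤ bound)
a_5 = 14: 3880899/548842  (≤ bound)
a_6 = 14: 54608393/7722793  (≤ bound)
a_7 = 14: 768398401/108667944  (> 101968175, stop)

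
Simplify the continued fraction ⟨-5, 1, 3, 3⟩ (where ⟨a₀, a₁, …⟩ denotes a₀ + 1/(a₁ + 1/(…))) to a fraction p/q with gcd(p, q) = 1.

Compute successive convergents:
a_0 = -5: -5/1
a_1 = 1: -4/1
a_2 = 3: -17/4
a_3 = 3: -55/13

-55/13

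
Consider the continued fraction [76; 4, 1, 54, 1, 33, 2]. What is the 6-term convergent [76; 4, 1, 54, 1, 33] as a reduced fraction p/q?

a_0 = 76: 76/1
a_1 = 4: 305/4
a_2 = 1: 381/5
a_3 = 54: 20879/274
a_4 = 1: 21260/279
a_5 = 33: 722459/9481

722459/9481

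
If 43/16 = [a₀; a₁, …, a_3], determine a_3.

Repeatedly divide and take the remainder:
43 ÷ 16 → quotient 2, remainder 11
16 ÷ 11 → quotient 1, remainder 5
11 ÷ 5 → quotient 2, remainder 1
5 ÷ 1 → quotient 5, remainder 0

5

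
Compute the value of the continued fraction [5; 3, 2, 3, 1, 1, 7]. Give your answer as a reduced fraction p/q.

2201/416

Build up convergents one term at a time:
a_0 = 5: 5/1
a_1 = 3: 16/3
a_2 = 2: 37/7
a_3 = 3: 127/24
a_4 = 1: 164/31
a_5 = 1: 291/55
a_6 = 7: 2201/416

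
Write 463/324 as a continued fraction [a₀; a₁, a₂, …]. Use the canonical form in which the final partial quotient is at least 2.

[1; 2, 3, 46]

Repeatedly divide and take the remainder:
463 ÷ 324 → quotient 1, remainder 139
324 ÷ 139 → quotient 2, remainder 46
139 ÷ 46 → quotient 3, remainder 1
46 ÷ 1 → quotient 46, remainder 0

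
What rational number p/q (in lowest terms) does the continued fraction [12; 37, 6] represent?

2682/223

a_0 = 12: 12/1
a_1 = 37: 445/37
a_2 = 6: 2682/223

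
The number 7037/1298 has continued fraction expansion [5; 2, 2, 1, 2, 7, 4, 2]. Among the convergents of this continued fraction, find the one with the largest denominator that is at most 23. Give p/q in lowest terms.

103/19

a_0 = 5: 5/1  (≤ bound)
a_1 = 2: 11/2  (≤ bound)
a_2 = 2: 27/5  (≤ bound)
a_3 = 1: 38/7  (≤ bound)
a_4 = 2: 103/19  (≤ bound)
a_5 = 7: 759/140  (> 23, stop)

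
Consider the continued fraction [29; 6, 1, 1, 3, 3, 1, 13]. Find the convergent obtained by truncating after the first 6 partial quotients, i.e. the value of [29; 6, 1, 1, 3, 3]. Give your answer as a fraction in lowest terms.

4402/151

Compute successive convergents:
a_0 = 29: 29/1
a_1 = 6: 175/6
a_2 = 1: 204/7
a_3 = 1: 379/13
a_4 = 3: 1341/46
a_5 = 3: 4402/151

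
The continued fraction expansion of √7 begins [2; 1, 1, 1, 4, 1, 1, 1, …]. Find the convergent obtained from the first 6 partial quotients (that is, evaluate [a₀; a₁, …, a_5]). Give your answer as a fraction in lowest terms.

Build up convergents one term at a time:
a_0 = 2: 2/1
a_1 = 1: 3/1
a_2 = 1: 5/2
a_3 = 1: 8/3
a_4 = 4: 37/14
a_5 = 1: 45/17

45/17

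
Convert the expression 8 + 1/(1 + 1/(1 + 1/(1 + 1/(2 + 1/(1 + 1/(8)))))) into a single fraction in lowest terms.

a_0 = 8: 8/1
a_1 = 1: 9/1
a_2 = 1: 17/2
a_3 = 1: 26/3
a_4 = 2: 69/8
a_5 = 1: 95/11
a_6 = 8: 829/96

829/96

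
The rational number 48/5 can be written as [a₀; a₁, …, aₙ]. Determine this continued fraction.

[9; 1, 1, 2]

48 ÷ 5 → quotient 9, remainder 3
5 ÷ 3 → quotient 1, remainder 2
3 ÷ 2 → quotient 1, remainder 1
2 ÷ 1 → quotient 2, remainder 0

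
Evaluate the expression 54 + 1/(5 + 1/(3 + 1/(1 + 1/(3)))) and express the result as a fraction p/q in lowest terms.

4281/79

Start with 3.
1 + 1/(3/1) = 1 + 1/3 = 4/3
3 + 1/(4/3) = 3 + 3/4 = 15/4
5 + 1/(15/4) = 5 + 4/15 = 79/15
54 + 1/(79/15) = 54 + 15/79 = 4281/79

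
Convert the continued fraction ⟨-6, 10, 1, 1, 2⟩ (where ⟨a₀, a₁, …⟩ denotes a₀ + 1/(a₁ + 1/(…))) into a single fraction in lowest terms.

-313/53

a_0 = -6: -6/1
a_1 = 10: -59/10
a_2 = 1: -65/11
a_3 = 1: -124/21
a_4 = 2: -313/53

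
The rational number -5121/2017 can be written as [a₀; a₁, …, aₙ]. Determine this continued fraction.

[-3; 2, 5, 1, 12, 12]

Apply division with remainder until the remainder is 0:
-5121 ÷ 2017 → quotient -3, remainder 930
2017 ÷ 930 → quotient 2, remainder 157
930 ÷ 157 → quotient 5, remainder 145
157 ÷ 145 → quotient 1, remainder 12
145 ÷ 12 → quotient 12, remainder 1
12 ÷ 1 → quotient 12, remainder 0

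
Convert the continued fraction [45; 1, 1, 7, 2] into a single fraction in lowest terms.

1457/32

a_0 = 45: 45/1
a_1 = 1: 46/1
a_2 = 1: 91/2
a_3 = 7: 683/15
a_4 = 2: 1457/32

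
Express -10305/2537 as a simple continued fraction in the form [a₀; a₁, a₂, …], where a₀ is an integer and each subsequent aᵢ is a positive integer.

-10305 = -5·2537 + 2380, so a_0 = -5
2537 = 1·2380 + 157, so a_1 = 1
2380 = 15·157 + 25, so a_2 = 15
157 = 6·25 + 7, so a_3 = 6
25 = 3·7 + 4, so a_4 = 3
7 = 1·4 + 3, so a_5 = 1
4 = 1·3 + 1, so a_6 = 1
3 = 3·1 + 0, so a_7 = 3

[-5; 1, 15, 6, 3, 1, 1, 3]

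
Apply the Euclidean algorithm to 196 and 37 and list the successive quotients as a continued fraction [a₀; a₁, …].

[5; 3, 2, 1, 3]

Repeatedly divide and take the remainder:
196 ÷ 37 → quotient 5, remainder 11
37 ÷ 11 → quotient 3, remainder 4
11 ÷ 4 → quotient 2, remainder 3
4 ÷ 3 → quotient 1, remainder 1
3 ÷ 1 → quotient 3, remainder 0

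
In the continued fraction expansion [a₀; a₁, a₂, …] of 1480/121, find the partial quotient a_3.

⌊1480/121⌋ = 12, remainder 28
⌊121/28⌋ = 4, remainder 9
⌊28/9⌋ = 3, remainder 1
⌊9/1⌋ = 9, remainder 0

9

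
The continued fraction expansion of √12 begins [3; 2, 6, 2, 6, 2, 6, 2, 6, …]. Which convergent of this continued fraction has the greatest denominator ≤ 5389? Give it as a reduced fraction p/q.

8733/2521

List convergents until the denominator exceeds the bound:
a_0 = 3: 3/1  (≤ bound)
a_1 = 2: 7/2  (≤ bound)
a_2 = 6: 45/13  (≤ bound)
a_3 = 2: 97/28  (≤ bound)
a_4 = 6: 627/181  (≤ bound)
a_5 = 2: 1351/390  (≤ bound)
a_6 = 6: 8733/2521  (≤ bound)
a_7 = 2: 18817/5432  (> 5389, stop)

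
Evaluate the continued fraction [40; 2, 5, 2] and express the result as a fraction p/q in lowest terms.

Starting at the tail and folding back:
Start with 2.
5 + 1/(2/1) = 5 + 1/2 = 11/2
2 + 1/(11/2) = 2 + 2/11 = 24/11
40 + 1/(24/11) = 40 + 11/24 = 971/24

971/24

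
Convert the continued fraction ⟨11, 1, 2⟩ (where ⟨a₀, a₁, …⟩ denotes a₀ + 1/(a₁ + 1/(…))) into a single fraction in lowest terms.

35/3

Start with 2.
1 + 1/(2/1) = 1 + 1/2 = 3/2
11 + 1/(3/2) = 11 + 2/3 = 35/3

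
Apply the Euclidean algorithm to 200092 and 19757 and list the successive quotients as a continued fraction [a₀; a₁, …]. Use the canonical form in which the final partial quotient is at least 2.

[10; 7, 1, 5, 52, 2, 1, 2]

Apply division with remainder until the remainder is 0:
⌊200092/19757⌋ = 10, remainder 2522
⌊19757/2522⌋ = 7, remainder 2103
⌊2522/2103⌋ = 1, remainder 419
⌊2103/419⌋ = 5, remainder 8
⌊419/8⌋ = 52, remainder 3
⌊8/3⌋ = 2, remainder 2
⌊3/2⌋ = 1, remainder 1
⌊2/1⌋ = 2, remainder 0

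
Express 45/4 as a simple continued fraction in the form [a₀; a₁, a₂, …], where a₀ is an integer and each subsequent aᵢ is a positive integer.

[11; 4]

⌊45/4⌋ = 11, remainder 1
⌊4/1⌋ = 4, remainder 0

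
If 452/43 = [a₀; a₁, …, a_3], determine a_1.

1

Repeatedly divide and take the remainder:
452 ÷ 43 → quotient 10, remainder 22
43 ÷ 22 → quotient 1, remainder 21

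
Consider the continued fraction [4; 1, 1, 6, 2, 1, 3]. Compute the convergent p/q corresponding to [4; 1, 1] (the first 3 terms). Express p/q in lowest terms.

9/2

Work from the innermost term outward:
Start with 1.
1 + 1/(1/1) = 1 + 1/1 = 2/1
4 + 1/(2/1) = 4 + 1/2 = 9/2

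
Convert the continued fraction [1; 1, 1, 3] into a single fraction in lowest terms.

11/7

Collapse the nested fraction from the inside out:
Start with 3.
1 + 1/(3/1) = 1 + 1/3 = 4/3
1 + 1/(4/3) = 1 + 3/4 = 7/4
1 + 1/(7/4) = 1 + 4/7 = 11/7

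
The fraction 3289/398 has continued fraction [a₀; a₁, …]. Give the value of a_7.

2

3289 ÷ 398 → quotient 8, remainder 105
398 ÷ 105 → quotient 3, remainder 83
105 ÷ 83 → quotient 1, remainder 22
83 ÷ 22 → quotient 3, remainder 17
22 ÷ 17 → quotient 1, remainder 5
17 ÷ 5 → quotient 3, remainder 2
5 ÷ 2 → quotient 2, remainder 1
2 ÷ 1 → quotient 2, remainder 0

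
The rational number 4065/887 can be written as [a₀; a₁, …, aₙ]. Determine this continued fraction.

⌊4065/887⌋ = 4, remainder 517
⌊887/517⌋ = 1, remainder 370
⌊517/370⌋ = 1, remainder 147
⌊370/147⌋ = 2, remainder 76
⌊147/76⌋ = 1, remainder 71
⌊76/71⌋ = 1, remainder 5
⌊71/5⌋ = 14, remainder 1
⌊5/1⌋ = 5, remainder 0

[4; 1, 1, 2, 1, 1, 14, 5]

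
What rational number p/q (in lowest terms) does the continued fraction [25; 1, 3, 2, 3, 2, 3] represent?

Work from the innermost term outward:
Start with 3.
2 + 1/(3/1) = 2 + 1/3 = 7/3
3 + 1/(7/3) = 3 + 3/7 = 24/7
2 + 1/(24/7) = 2 + 7/24 = 55/24
3 + 1/(55/24) = 3 + 24/55 = 189/55
1 + 1/(189/55) = 1 + 55/189 = 244/189
25 + 1/(244/189) = 25 + 189/244 = 6289/244

6289/244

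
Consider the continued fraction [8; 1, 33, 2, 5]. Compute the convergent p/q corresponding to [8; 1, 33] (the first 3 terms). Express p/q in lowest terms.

305/34

Start with 33.
1 + 1/(33/1) = 1 + 1/33 = 34/33
8 + 1/(34/33) = 8 + 33/34 = 305/34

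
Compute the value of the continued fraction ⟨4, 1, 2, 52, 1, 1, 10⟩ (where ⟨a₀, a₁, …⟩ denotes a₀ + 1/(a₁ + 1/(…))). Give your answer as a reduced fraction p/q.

15547/3330

Use the convergent recurrence hₖ = aₖ·hₖ₋₁ + hₖ₋₂ (and likewise for the denominators kₖ):
a_0 = 4: 4/1
a_1 = 1: 5/1
a_2 = 2: 14/3
a_3 = 52: 733/157
a_4 = 1: 747/160
a_5 = 1: 1480/317
a_6 = 10: 15547/3330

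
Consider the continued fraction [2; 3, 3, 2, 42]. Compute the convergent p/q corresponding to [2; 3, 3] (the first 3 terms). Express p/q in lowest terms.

a_0 = 2: 2/1
a_1 = 3: 7/3
a_2 = 3: 23/10

23/10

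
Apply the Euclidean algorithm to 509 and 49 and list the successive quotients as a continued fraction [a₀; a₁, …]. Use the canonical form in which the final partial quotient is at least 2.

[10; 2, 1, 1, 2, 1, 2]

⌊509/49⌋ = 10, remainder 19
⌊49/19⌋ = 2, remainder 11
⌊19/11⌋ = 1, remainder 8
⌊11/8⌋ = 1, remainder 3
⌊8/3⌋ = 2, remainder 2
⌊3/2⌋ = 1, remainder 1
⌊2/1⌋ = 2, remainder 0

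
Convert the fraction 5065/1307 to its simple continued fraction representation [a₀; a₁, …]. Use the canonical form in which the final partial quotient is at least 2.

[3; 1, 7, 54, 3]

Apply division with remainder until the remainder is 0:
5065 ÷ 1307 → quotient 3, remainder 1144
1307 ÷ 1144 → quotient 1, remainder 163
1144 ÷ 163 → quotient 7, remainder 3
163 ÷ 3 → quotient 54, remainder 1
3 ÷ 1 → quotient 3, remainder 0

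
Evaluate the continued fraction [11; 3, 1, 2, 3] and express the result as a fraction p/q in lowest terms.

417/37

Starting at the tail and folding back:
Start with 3.
2 + 1/(3/1) = 2 + 1/3 = 7/3
1 + 1/(7/3) = 1 + 3/7 = 10/7
3 + 1/(10/7) = 3 + 7/10 = 37/10
11 + 1/(37/10) = 11 + 10/37 = 417/37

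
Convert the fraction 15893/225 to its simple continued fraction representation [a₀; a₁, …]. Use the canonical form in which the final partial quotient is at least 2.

[70; 1, 1, 1, 2, 1, 9, 2]

Apply division with remainder until the remainder is 0:
15893 = 70·225 + 143, so a_0 = 70
225 = 1·143 + 82, so a_1 = 1
143 = 1·82 + 61, so a_2 = 1
82 = 1·61 + 21, so a_3 = 1
61 = 2·21 + 19, so a_4 = 2
21 = 1·19 + 2, so a_5 = 1
19 = 9·2 + 1, so a_6 = 9
2 = 2·1 + 0, so a_7 = 2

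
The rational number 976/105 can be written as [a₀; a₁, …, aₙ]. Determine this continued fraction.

[9; 3, 2, 1, 1, 2, 2]

⌊976/105⌋ = 9, remainder 31
⌊105/31⌋ = 3, remainder 12
⌊31/12⌋ = 2, remainder 7
⌊12/7⌋ = 1, remainder 5
⌊7/5⌋ = 1, remainder 2
⌊5/2⌋ = 2, remainder 1
⌊2/1⌋ = 2, remainder 0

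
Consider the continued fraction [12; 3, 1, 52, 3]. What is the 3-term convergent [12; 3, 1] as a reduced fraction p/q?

a_0 = 12: 12/1
a_1 = 3: 37/3
a_2 = 1: 49/4

49/4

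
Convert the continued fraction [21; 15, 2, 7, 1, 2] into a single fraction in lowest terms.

Use the convergent recurrence hₖ = aₖ·hₖ₋₁ + hₖ₋₂ (and likewise for the denominators kₖ):
a_0 = 21: 21/1
a_1 = 15: 316/15
a_2 = 2: 653/31
a_3 = 7: 4887/232
a_4 = 1: 5540/263
a_5 = 2: 15967/758

15967/758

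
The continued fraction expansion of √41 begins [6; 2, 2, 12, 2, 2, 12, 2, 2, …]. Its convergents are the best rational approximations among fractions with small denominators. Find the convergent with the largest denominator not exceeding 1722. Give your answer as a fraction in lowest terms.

2049/320

List convergents until the denominator exceeds the bound:
a_0 = 6: 6/1  (≤ bound)
a_1 = 2: 13/2  (≤ bound)
a_2 = 2: 32/5  (≤ bound)
a_3 = 12: 397/62  (≤ bound)
a_4 = 2: 826/129  (≤ bound)
a_5 = 2: 2049/320  (≤ bound)
a_6 = 12: 25414/3969  (> 1722, stop)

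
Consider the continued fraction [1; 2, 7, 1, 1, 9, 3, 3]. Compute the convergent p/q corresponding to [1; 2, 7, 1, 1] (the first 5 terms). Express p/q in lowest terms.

47/32

a_0 = 1: 1/1
a_1 = 2: 3/2
a_2 = 7: 22/15
a_3 = 1: 25/17
a_4 = 1: 47/32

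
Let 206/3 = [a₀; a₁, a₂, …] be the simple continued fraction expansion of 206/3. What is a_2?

Repeatedly divide and take the remainder:
206 ÷ 3 → quotient 68, remainder 2
3 ÷ 2 → quotient 1, remainder 1
2 ÷ 1 → quotient 2, remainder 0

2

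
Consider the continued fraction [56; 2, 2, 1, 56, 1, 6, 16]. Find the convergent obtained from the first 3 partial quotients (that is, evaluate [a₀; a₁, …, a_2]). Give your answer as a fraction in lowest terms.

282/5

Start with 2.
2 + 1/(2/1) = 2 + 1/2 = 5/2
56 + 1/(5/2) = 56 + 2/5 = 282/5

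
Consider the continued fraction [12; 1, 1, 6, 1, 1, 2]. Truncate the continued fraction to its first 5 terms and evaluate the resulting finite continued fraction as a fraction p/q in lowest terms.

188/15

Start with 1.
6 + 1/(1/1) = 6 + 1/1 = 7/1
1 + 1/(7/1) = 1 + 1/7 = 8/7
1 + 1/(8/7) = 1 + 7/8 = 15/8
12 + 1/(15/8) = 12 + 8/15 = 188/15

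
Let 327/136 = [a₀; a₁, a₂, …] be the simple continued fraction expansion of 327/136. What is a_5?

327 ÷ 136 → quotient 2, remainder 55
136 ÷ 55 → quotient 2, remainder 26
55 ÷ 26 → quotient 2, remainder 3
26 ÷ 3 → quotient 8, remainder 2
3 ÷ 2 → quotient 1, remainder 1
2 ÷ 1 → quotient 2, remainder 0

2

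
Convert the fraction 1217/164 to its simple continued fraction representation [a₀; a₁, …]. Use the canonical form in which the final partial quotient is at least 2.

1217 ÷ 164 → quotient 7, remainder 69
164 ÷ 69 → quotient 2, remainder 26
69 ÷ 26 → quotient 2, remainder 17
26 ÷ 17 → quotient 1, remainder 9
17 ÷ 9 → quotient 1, remainder 8
9 ÷ 8 → quotient 1, remainder 1
8 ÷ 1 → quotient 8, remainder 0

[7; 2, 2, 1, 1, 1, 8]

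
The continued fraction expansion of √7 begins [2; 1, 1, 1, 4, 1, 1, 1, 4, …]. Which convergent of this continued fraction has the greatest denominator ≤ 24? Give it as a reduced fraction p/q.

45/17

a_0 = 2: 2/1  (≤ bound)
a_1 = 1: 3/1  (≤ bound)
a_2 = 1: 5/2  (≤ bound)
a_3 = 1: 8/3  (≤ bound)
a_4 = 4: 37/14  (≤ bound)
a_5 = 1: 45/17  (≤ bound)
a_6 = 1: 82/31  (> 24, stop)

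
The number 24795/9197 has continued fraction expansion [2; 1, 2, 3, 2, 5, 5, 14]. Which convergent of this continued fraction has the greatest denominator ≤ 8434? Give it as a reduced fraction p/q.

List convergents until the denominator exceeds the bound:
a_0 = 2: 2/1  (≤ bound)
a_1 = 1: 3/1  (≤ bound)
a_2 = 2: 8/3  (≤ bound)
a_3 = 3: 27/10  (≤ bound)
a_4 = 2: 62/23  (≤ bound)
a_5 = 5: 337/125  (≤ bound)
a_6 = 5: 1747/648  (≤ bound)
a_7 = 14: 24795/9197  (> 8434, stop)

1747/648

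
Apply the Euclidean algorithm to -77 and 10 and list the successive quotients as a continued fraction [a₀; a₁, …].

[-8; 3, 3]

Repeatedly divide and take the remainder:
-77 = -8·10 + 3, so a_0 = -8
10 = 3·3 + 1, so a_1 = 3
3 = 3·1 + 0, so a_2 = 3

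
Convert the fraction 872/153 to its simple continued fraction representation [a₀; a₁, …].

[5; 1, 2, 3, 15]

872 = 5·153 + 107, so a_0 = 5
153 = 1·107 + 46, so a_1 = 1
107 = 2·46 + 15, so a_2 = 2
46 = 3·15 + 1, so a_3 = 3
15 = 15·1 + 0, so a_4 = 15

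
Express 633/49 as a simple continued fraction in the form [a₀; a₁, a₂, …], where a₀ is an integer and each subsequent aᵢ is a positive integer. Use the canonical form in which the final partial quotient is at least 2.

Apply division with remainder until the remainder is 0:
633 ÷ 49 → quotient 12, remainder 45
49 ÷ 45 → quotient 1, remainder 4
45 ÷ 4 → quotient 11, remainder 1
4 ÷ 1 → quotient 4, remainder 0

[12; 1, 11, 4]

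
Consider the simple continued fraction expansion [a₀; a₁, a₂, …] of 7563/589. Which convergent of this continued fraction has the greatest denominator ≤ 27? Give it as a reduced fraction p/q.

a_0 = 12: 12/1  (≤ bound)
a_1 = 1: 13/1  (≤ bound)
a_2 = 5: 77/6  (≤ bound)
a_3 = 3: 244/19  (≤ bound)
a_4 = 1: 321/25  (≤ bound)
a_5 = 3: 1207/94  (> 27, stop)

321/25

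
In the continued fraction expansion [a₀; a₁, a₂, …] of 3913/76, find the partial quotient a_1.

Apply division with remainder until the remainder is 0:
3913 ÷ 76 → quotient 51, remainder 37
76 ÷ 37 → quotient 2, remainder 2

2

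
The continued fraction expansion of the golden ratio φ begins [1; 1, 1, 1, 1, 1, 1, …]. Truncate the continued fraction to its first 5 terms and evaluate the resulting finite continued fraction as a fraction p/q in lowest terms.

8/5

Collapse the nested fraction from the inside out:
Start with 1.
1 + 1/(1/1) = 1 + 1/1 = 2/1
1 + 1/(2/1) = 1 + 1/2 = 3/2
1 + 1/(3/2) = 1 + 2/3 = 5/3
1 + 1/(5/3) = 1 + 3/5 = 8/5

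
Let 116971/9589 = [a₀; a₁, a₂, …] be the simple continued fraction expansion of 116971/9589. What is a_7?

Repeatedly divide and take the remainder:
116971 = 12·9589 + 1903, so a_0 = 12
9589 = 5·1903 + 74, so a_1 = 5
1903 = 25·74 + 53, so a_2 = 25
74 = 1·53 + 21, so a_3 = 1
53 = 2·21 + 11, so a_4 = 2
21 = 1·11 + 10, so a_5 = 1
11 = 1·10 + 1, so a_6 = 1
10 = 10·1 + 0, so a_7 = 10

10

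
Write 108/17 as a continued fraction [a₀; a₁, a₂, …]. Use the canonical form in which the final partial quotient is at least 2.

[6; 2, 1, 5]

108 ÷ 17 → quotient 6, remainder 6
17 ÷ 6 → quotient 2, remainder 5
6 ÷ 5 → quotient 1, remainder 1
5 ÷ 1 → quotient 5, remainder 0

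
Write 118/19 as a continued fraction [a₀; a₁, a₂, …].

⌊118/19⌋ = 6, remainder 4
⌊19/4⌋ = 4, remainder 3
⌊4/3⌋ = 1, remainder 1
⌊3/1⌋ = 3, remainder 0

[6; 4, 1, 3]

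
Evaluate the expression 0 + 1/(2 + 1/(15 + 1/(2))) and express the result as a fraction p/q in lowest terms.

31/64

a_0 = 0: 0/1
a_1 = 2: 1/2
a_2 = 15: 15/31
a_3 = 2: 31/64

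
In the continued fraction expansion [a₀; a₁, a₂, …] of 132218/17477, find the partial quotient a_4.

3

Run the Euclidean algorithm, recording each quotient:
132218 ÷ 17477 → quotient 7, remainder 9879
17477 ÷ 9879 → quotient 1, remainder 7598
9879 ÷ 7598 → quotient 1, remainder 2281
7598 ÷ 2281 → quotient 3, remainder 755
2281 ÷ 755 → quotient 3, remainder 16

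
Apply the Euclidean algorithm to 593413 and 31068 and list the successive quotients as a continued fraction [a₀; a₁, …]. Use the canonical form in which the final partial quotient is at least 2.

[19; 9, 1, 20, 1, 46, 3]

Run the Euclidean algorithm, recording each quotient:
593413 ÷ 31068 → quotient 19, remainder 3121
31068 ÷ 3121 → quotient 9, remainder 2979
3121 ÷ 2979 → quotient 1, remainder 142
2979 ÷ 142 → quotient 20, remainder 139
142 ÷ 139 → quotient 1, remainder 3
139 ÷ 3 → quotient 46, remainder 1
3 ÷ 1 → quotient 3, remainder 0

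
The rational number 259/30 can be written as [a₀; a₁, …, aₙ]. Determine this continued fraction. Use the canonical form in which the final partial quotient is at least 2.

259 = 8·30 + 19, so a_0 = 8
30 = 1·19 + 11, so a_1 = 1
19 = 1·11 + 8, so a_2 = 1
11 = 1·8 + 3, so a_3 = 1
8 = 2·3 + 2, so a_4 = 2
3 = 1·2 + 1, so a_5 = 1
2 = 2·1 + 0, so a_6 = 2

[8; 1, 1, 1, 2, 1, 2]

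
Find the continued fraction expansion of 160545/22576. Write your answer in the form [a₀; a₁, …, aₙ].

⌊160545/22576⌋ = 7, remainder 2513
⌊22576/2513⌋ = 8, remainder 2472
⌊2513/2472⌋ = 1, remainder 41
⌊2472/41⌋ = 60, remainder 12
⌊41/12⌋ = 3, remainder 5
⌊12/5⌋ = 2, remainder 2
⌊5/2⌋ = 2, remainder 1
⌊2/1⌋ = 2, remainder 0

[7; 8, 1, 60, 3, 2, 2, 2]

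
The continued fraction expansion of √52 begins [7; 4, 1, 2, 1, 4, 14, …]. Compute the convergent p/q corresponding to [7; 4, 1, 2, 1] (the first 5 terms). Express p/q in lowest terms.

Work from the innermost term outward:
Start with 1.
2 + 1/(1/1) = 2 + 1/1 = 3/1
1 + 1/(3/1) = 1 + 1/3 = 4/3
4 + 1/(4/3) = 4 + 3/4 = 19/4
7 + 1/(19/4) = 7 + 4/19 = 137/19

137/19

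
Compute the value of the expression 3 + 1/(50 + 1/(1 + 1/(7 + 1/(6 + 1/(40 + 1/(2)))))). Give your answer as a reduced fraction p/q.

612226/202747

a_0 = 3: 3/1
a_1 = 50: 151/50
a_2 = 1: 154/51
a_3 = 7: 1229/407
a_4 = 6: 7528/2493
a_5 = 40: 302349/100127
a_6 = 2: 612226/202747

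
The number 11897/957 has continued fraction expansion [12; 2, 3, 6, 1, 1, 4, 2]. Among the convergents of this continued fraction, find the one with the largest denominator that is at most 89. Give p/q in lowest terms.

a_0 = 12: 12/1  (≤ bound)
a_1 = 2: 25/2  (≤ bound)
a_2 = 3: 87/7  (≤ bound)
a_3 = 6: 547/44  (≤ bound)
a_4 = 1: 634/51  (≤ bound)
a_5 = 1: 1181/95  (> 89, stop)

634/51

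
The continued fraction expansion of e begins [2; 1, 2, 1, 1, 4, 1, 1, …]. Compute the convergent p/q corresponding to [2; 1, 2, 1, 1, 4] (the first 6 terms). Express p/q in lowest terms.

87/32

a_0 = 2: 2/1
a_1 = 1: 3/1
a_2 = 2: 8/3
a_3 = 1: 11/4
a_4 = 1: 19/7
a_5 = 4: 87/32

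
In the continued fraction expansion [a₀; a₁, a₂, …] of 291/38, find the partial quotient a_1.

291 = 7·38 + 25, so a_0 = 7
38 = 1·25 + 13, so a_1 = 1

1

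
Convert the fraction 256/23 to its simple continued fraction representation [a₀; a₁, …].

256 ÷ 23 → quotient 11, remainder 3
23 ÷ 3 → quotient 7, remainder 2
3 ÷ 2 → quotient 1, remainder 1
2 ÷ 1 → quotient 2, remainder 0

[11; 7, 1, 2]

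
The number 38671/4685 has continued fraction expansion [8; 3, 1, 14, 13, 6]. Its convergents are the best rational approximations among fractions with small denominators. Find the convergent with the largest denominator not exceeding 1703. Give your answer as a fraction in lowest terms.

6364/771

a_0 = 8: 8/1  (≤ bound)
a_1 = 3: 25/3  (≤ bound)
a_2 = 1: 33/4  (≤ bound)
a_3 = 14: 487/59  (≤ bound)
a_4 = 13: 6364/771  (≤ bound)
a_5 = 6: 38671/4685  (> 1703, stop)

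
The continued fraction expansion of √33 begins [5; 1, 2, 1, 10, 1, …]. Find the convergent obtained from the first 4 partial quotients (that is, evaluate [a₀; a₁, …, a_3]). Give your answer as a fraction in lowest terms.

Starting at the tail and folding back:
Start with 1.
2 + 1/(1/1) = 2 + 1/1 = 3/1
1 + 1/(3/1) = 1 + 1/3 = 4/3
5 + 1/(4/3) = 5 + 3/4 = 23/4

23/4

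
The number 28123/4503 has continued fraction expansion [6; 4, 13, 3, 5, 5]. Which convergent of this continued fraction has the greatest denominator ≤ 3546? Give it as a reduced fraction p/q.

a_0 = 6: 6/1  (≤ bound)
a_1 = 4: 25/4  (≤ bound)
a_2 = 13: 331/53  (≤ bound)
a_3 = 3: 1018/163  (≤ bound)
a_4 = 5: 5421/868  (≤ bound)
a_5 = 5: 28123/4503  (> 3546, stop)

5421/868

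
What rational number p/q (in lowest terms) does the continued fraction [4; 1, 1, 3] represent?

Start with 3.
1 + 1/(3/1) = 1 + 1/3 = 4/3
1 + 1/(4/3) = 1 + 3/4 = 7/4
4 + 1/(7/4) = 4 + 4/7 = 32/7

32/7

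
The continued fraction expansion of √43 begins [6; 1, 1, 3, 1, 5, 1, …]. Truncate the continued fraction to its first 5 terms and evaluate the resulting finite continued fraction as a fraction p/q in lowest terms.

59/9

a_0 = 6: 6/1
a_1 = 1: 7/1
a_2 = 1: 13/2
a_3 = 3: 46/7
a_4 = 1: 59/9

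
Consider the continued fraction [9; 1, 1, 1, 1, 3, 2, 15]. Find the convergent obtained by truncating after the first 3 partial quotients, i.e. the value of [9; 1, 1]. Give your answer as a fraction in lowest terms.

Work from the innermost term outward:
Start with 1.
1 + 1/(1/1) = 1 + 1/1 = 2/1
9 + 1/(2/1) = 9 + 1/2 = 19/2

19/2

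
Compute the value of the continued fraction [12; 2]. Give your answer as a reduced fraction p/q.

Work from the innermost term outward:
Start with 2.
12 + 1/(2/1) = 12 + 1/2 = 25/2

25/2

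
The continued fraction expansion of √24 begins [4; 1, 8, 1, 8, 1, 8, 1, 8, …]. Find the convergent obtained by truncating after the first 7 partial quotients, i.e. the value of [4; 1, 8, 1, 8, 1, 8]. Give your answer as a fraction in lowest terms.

a_0 = 4: 4/1
a_1 = 1: 5/1
a_2 = 8: 44/9
a_3 = 1: 49/10
a_4 = 8: 436/89
a_5 = 1: 485/99
a_6 = 8: 4316/881

4316/881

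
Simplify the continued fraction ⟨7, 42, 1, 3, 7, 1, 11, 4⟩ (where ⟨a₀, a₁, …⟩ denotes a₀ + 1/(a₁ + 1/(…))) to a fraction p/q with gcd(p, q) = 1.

480786/68455

a_0 = 7: 7/1
a_1 = 42: 295/42
a_2 = 1: 302/43
a_3 = 3: 1201/171
a_4 = 7: 8709/1240
a_5 = 1: 9910/1411
a_6 = 11: 117719/16761
a_7 = 4: 480786/68455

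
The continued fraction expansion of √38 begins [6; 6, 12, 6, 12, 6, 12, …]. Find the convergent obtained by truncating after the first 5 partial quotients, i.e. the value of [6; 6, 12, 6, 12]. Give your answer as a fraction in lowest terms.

Start with 12.
6 + 1/(12/1) = 6 + 1/12 = 73/12
12 + 1/(73/12) = 12 + 12/73 = 888/73
6 + 1/(888/73) = 6 + 73/888 = 5401/888
6 + 1/(5401/888) = 6 + 888/5401 = 33294/5401

33294/5401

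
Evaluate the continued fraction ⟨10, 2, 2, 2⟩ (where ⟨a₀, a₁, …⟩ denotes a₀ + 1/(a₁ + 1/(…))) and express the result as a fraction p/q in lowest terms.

Work from the innermost term outward:
Start with 2.
2 + 1/(2/1) = 2 + 1/2 = 5/2
2 + 1/(5/2) = 2 + 2/5 = 12/5
10 + 1/(12/5) = 10 + 5/12 = 125/12

125/12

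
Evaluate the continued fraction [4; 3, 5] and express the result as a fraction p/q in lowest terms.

a_0 = 4: 4/1
a_1 = 3: 13/3
a_2 = 5: 69/16

69/16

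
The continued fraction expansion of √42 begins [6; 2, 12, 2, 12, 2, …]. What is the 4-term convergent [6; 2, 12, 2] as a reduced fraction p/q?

337/52

Starting at the tail and folding back:
Start with 2.
12 + 1/(2/1) = 12 + 1/2 = 25/2
2 + 1/(25/2) = 2 + 2/25 = 52/25
6 + 1/(52/25) = 6 + 25/52 = 337/52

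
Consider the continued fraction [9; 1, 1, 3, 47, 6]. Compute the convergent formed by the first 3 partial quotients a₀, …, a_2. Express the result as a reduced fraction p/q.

Starting at the tail and folding back:
Start with 1.
1 + 1/(1/1) = 1 + 1/1 = 2/1
9 + 1/(2/1) = 9 + 1/2 = 19/2

19/2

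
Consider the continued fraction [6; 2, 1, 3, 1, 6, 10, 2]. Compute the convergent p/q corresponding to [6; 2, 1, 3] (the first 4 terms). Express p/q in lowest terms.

a_0 = 6: 6/1
a_1 = 2: 13/2
a_2 = 1: 19/3
a_3 = 3: 70/11

70/11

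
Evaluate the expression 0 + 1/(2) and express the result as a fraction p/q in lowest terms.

1/2

Start with 2.
0 + 1/(2/1) = 0 + 1/2 = 1/2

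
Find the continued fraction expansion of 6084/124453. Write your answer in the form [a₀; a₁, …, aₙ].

Run the Euclidean algorithm, recording each quotient:
⌊6084/124453⌋ = 0, remainder 6084
⌊124453/6084⌋ = 20, remainder 2773
⌊6084/2773⌋ = 2, remainder 538
⌊2773/538⌋ = 5, remainder 83
⌊538/83⌋ = 6, remainder 40
⌊83/40⌋ = 2, remainder 3
⌊40/3⌋ = 13, remainder 1
⌊3/1⌋ = 3, remainder 0

[0; 20, 2, 5, 6, 2, 13, 3]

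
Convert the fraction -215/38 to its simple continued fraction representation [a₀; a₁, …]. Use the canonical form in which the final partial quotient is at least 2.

[-6; 2, 1, 12]

-215 ÷ 38 → quotient -6, remainder 13
38 ÷ 13 → quotient 2, remainder 12
13 ÷ 12 → quotient 1, remainder 1
12 ÷ 1 → quotient 12, remainder 0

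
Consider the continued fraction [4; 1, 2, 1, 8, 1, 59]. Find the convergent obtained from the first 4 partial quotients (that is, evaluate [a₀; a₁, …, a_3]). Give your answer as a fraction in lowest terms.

19/4

Start with 1.
2 + 1/(1/1) = 2 + 1/1 = 3/1
1 + 1/(3/1) = 1 + 1/3 = 4/3
4 + 1/(4/3) = 4 + 3/4 = 19/4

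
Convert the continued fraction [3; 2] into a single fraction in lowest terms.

7/2

a_0 = 3: 3/1
a_1 = 2: 7/2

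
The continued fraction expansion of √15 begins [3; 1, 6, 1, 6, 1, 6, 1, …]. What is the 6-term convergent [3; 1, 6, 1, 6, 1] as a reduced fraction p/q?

244/63

a_0 = 3: 3/1
a_1 = 1: 4/1
a_2 = 6: 27/7
a_3 = 1: 31/8
a_4 = 6: 213/55
a_5 = 1: 244/63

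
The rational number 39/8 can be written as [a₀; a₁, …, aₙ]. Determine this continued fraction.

Apply division with remainder until the remainder is 0:
39 ÷ 8 → quotient 4, remainder 7
8 ÷ 7 → quotient 1, remainder 1
7 ÷ 1 → quotient 7, remainder 0

[4; 1, 7]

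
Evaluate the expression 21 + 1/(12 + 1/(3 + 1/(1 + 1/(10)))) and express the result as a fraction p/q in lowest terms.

11110/527

Collapse the nested fraction from the inside out:
Start with 10.
1 + 1/(10/1) = 1 + 1/10 = 11/10
3 + 1/(11/10) = 3 + 10/11 = 43/11
12 + 1/(43/11) = 12 + 11/43 = 527/43
21 + 1/(527/43) = 21 + 43/527 = 11110/527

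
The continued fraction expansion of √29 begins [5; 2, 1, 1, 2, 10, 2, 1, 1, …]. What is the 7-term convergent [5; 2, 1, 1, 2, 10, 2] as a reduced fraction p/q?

1524/283

Use the convergent recurrence hₖ = aₖ·hₖ₋₁ + hₖ₋₂ (and likewise for the denominators kₖ):
a_0 = 5: 5/1
a_1 = 2: 11/2
a_2 = 1: 16/3
a_3 = 1: 27/5
a_4 = 2: 70/13
a_5 = 10: 727/135
a_6 = 2: 1524/283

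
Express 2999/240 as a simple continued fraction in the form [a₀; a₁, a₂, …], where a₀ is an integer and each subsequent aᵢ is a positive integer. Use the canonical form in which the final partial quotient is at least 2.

⌊2999/240⌋ = 12, remainder 119
⌊240/119⌋ = 2, remainder 2
⌊119/2⌋ = 59, remainder 1
⌊2/1⌋ = 2, remainder 0

[12; 2, 59, 2]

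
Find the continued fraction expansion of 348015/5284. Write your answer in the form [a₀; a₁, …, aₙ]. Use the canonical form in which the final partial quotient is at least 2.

348015 = 65·5284 + 4555, so a_0 = 65
5284 = 1·4555 + 729, so a_1 = 1
4555 = 6·729 + 181, so a_2 = 6
729 = 4·181 + 5, so a_3 = 4
181 = 36·5 + 1, so a_4 = 36
5 = 5·1 + 0, so a_5 = 5

[65; 1, 6, 4, 36, 5]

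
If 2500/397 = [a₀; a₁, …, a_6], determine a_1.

2500 = 6·397 + 118, so a_0 = 6
397 = 3·118 + 43, so a_1 = 3

3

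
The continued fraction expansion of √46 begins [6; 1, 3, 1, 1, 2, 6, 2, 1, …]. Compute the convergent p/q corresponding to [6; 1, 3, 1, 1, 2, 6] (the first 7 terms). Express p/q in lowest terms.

997/147

Compute successive convergents:
a_0 = 6: 6/1
a_1 = 1: 7/1
a_2 = 3: 27/4
a_3 = 1: 34/5
a_4 = 1: 61/9
a_5 = 2: 156/23
a_6 = 6: 997/147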